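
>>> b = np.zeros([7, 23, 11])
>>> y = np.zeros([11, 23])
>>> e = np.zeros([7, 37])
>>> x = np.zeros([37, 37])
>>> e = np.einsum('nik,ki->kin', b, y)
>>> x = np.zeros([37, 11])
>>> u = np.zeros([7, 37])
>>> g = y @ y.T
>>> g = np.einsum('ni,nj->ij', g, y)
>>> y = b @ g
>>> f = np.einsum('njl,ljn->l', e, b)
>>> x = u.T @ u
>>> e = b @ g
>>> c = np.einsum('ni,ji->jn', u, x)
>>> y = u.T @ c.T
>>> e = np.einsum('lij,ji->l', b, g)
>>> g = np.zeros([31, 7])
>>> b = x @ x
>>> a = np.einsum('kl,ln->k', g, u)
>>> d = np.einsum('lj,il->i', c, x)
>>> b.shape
(37, 37)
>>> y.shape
(37, 37)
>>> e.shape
(7,)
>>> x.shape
(37, 37)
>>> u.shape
(7, 37)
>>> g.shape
(31, 7)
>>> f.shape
(7,)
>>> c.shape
(37, 7)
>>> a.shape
(31,)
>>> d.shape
(37,)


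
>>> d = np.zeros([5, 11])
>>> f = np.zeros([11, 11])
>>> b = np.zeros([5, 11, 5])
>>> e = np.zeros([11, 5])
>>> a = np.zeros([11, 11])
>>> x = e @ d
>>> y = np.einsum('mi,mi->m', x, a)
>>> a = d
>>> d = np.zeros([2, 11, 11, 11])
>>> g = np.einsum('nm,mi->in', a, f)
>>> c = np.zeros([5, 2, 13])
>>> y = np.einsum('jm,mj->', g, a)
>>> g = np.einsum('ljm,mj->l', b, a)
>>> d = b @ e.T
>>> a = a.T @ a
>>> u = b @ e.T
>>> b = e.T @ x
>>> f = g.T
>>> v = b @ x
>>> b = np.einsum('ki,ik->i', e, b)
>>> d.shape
(5, 11, 11)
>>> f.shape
(5,)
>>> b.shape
(5,)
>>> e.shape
(11, 5)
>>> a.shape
(11, 11)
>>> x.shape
(11, 11)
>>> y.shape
()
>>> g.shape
(5,)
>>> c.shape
(5, 2, 13)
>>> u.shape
(5, 11, 11)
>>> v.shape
(5, 11)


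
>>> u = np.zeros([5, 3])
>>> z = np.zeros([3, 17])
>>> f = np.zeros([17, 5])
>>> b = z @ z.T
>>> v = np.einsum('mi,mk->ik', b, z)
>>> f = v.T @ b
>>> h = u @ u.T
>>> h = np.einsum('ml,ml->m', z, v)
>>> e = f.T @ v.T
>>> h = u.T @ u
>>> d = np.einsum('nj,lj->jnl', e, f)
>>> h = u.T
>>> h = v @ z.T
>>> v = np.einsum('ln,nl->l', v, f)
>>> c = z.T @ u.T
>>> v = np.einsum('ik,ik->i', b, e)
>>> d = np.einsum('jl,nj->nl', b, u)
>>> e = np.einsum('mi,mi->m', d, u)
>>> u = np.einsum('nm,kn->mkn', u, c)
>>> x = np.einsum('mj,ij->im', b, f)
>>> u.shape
(3, 17, 5)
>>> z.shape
(3, 17)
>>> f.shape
(17, 3)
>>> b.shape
(3, 3)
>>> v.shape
(3,)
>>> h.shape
(3, 3)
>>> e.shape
(5,)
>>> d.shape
(5, 3)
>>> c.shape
(17, 5)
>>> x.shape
(17, 3)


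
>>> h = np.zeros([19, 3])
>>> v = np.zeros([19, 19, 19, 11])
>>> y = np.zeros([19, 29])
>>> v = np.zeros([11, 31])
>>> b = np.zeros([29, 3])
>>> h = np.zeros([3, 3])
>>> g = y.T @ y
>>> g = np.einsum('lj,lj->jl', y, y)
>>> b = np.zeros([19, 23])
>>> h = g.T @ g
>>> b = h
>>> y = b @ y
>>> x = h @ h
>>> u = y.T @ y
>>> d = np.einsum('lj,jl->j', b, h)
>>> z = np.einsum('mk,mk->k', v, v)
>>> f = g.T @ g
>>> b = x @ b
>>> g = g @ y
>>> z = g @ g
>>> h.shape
(19, 19)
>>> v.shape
(11, 31)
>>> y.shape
(19, 29)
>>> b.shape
(19, 19)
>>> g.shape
(29, 29)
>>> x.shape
(19, 19)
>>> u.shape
(29, 29)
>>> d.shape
(19,)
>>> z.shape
(29, 29)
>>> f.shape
(19, 19)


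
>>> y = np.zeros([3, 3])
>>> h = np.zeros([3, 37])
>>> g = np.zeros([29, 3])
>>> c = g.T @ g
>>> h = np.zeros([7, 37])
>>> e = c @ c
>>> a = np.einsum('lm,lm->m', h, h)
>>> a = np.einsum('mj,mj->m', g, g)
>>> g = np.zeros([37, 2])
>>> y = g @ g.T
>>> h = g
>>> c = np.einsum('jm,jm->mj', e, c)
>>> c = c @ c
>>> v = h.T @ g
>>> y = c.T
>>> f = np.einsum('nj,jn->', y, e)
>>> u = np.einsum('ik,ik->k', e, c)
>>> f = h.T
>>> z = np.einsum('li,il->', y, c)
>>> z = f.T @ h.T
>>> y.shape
(3, 3)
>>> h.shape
(37, 2)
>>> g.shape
(37, 2)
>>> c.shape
(3, 3)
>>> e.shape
(3, 3)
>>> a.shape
(29,)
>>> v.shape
(2, 2)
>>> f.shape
(2, 37)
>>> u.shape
(3,)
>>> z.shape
(37, 37)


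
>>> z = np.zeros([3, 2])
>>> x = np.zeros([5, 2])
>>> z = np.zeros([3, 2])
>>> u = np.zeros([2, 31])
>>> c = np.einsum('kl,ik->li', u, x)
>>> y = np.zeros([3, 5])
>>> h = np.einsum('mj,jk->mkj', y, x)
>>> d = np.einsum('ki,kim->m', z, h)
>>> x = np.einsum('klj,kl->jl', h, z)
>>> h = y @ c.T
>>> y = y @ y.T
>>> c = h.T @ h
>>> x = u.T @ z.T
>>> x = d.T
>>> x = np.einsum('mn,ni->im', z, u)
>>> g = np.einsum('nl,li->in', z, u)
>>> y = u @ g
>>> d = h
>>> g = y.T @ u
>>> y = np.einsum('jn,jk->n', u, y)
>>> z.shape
(3, 2)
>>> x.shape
(31, 3)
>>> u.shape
(2, 31)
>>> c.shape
(31, 31)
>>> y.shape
(31,)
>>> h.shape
(3, 31)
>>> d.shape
(3, 31)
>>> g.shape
(3, 31)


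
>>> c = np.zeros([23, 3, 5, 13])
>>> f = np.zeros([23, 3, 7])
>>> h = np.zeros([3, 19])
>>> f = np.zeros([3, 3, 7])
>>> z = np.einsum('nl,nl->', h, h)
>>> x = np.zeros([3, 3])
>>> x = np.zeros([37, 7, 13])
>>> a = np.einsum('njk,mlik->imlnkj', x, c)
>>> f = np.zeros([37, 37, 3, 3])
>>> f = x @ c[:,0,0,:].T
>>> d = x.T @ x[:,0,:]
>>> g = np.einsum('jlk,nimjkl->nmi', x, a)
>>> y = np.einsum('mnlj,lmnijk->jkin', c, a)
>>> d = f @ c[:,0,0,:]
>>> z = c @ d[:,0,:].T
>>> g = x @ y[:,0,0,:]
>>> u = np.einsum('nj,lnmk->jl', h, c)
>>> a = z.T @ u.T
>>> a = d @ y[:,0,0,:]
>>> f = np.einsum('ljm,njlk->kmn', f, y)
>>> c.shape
(23, 3, 5, 13)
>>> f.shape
(3, 23, 13)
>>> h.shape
(3, 19)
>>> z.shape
(23, 3, 5, 37)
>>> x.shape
(37, 7, 13)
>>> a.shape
(37, 7, 3)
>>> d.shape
(37, 7, 13)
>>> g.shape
(37, 7, 3)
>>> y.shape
(13, 7, 37, 3)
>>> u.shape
(19, 23)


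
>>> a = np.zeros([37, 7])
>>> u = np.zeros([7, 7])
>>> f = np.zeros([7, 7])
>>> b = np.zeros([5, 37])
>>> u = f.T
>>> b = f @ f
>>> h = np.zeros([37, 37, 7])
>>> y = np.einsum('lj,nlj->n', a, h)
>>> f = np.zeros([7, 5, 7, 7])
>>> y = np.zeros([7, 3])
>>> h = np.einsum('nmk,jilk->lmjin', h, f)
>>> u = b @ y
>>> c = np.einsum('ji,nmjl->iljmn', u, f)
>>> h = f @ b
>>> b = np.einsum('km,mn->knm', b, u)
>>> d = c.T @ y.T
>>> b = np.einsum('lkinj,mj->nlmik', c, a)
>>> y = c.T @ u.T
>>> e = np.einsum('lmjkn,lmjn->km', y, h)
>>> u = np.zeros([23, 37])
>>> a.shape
(37, 7)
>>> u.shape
(23, 37)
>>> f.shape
(7, 5, 7, 7)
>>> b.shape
(5, 3, 37, 7, 7)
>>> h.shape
(7, 5, 7, 7)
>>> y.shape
(7, 5, 7, 7, 7)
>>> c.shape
(3, 7, 7, 5, 7)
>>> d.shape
(7, 5, 7, 7, 7)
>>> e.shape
(7, 5)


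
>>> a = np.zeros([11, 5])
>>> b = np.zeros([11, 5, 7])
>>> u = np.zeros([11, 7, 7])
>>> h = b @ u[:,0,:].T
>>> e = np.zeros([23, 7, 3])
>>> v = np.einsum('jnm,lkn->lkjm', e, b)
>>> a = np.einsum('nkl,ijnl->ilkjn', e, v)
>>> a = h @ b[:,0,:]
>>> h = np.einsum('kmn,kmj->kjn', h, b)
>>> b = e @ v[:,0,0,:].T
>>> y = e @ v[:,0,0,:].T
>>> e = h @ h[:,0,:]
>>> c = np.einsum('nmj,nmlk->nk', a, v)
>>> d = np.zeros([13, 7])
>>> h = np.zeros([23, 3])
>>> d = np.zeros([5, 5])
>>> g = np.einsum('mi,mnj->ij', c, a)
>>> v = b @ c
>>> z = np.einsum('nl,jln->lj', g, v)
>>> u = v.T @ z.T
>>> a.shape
(11, 5, 7)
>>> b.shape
(23, 7, 11)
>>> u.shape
(3, 7, 7)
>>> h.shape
(23, 3)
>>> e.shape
(11, 7, 11)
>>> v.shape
(23, 7, 3)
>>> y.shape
(23, 7, 11)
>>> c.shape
(11, 3)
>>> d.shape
(5, 5)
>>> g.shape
(3, 7)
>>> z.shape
(7, 23)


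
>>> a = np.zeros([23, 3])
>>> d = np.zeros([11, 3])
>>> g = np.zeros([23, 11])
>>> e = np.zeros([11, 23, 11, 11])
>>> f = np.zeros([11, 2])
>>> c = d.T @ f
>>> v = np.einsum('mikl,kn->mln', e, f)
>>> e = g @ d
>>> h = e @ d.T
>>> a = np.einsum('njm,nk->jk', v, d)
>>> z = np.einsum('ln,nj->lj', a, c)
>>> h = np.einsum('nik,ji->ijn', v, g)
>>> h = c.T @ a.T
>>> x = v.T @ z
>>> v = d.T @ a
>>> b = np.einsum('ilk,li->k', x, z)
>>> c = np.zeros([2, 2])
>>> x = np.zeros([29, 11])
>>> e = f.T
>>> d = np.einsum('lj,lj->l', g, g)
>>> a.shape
(11, 3)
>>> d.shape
(23,)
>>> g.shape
(23, 11)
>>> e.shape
(2, 11)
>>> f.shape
(11, 2)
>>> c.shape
(2, 2)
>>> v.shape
(3, 3)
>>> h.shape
(2, 11)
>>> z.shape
(11, 2)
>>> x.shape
(29, 11)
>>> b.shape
(2,)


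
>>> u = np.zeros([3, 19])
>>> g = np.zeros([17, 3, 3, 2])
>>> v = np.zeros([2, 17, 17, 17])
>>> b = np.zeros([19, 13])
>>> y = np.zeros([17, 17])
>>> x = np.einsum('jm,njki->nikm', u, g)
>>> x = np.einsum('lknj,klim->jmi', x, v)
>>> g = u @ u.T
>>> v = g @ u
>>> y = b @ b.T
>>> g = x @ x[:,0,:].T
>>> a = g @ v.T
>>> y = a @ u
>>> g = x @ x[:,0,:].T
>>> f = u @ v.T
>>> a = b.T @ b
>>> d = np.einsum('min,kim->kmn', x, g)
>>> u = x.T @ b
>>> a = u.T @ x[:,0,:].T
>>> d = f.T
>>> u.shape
(17, 17, 13)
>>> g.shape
(19, 17, 19)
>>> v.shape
(3, 19)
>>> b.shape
(19, 13)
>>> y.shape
(19, 17, 19)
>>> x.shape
(19, 17, 17)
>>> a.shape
(13, 17, 19)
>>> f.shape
(3, 3)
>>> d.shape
(3, 3)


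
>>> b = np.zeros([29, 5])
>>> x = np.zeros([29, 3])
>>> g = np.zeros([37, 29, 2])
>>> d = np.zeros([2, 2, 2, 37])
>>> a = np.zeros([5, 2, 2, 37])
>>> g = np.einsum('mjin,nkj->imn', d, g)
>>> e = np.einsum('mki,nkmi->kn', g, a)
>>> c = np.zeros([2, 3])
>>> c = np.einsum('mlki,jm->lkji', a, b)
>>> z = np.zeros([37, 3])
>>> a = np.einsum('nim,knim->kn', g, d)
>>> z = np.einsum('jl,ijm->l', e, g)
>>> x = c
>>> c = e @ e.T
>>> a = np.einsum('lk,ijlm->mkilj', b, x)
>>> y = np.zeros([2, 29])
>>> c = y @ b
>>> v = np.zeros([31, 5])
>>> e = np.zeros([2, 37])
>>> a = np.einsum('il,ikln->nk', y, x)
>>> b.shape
(29, 5)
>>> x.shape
(2, 2, 29, 37)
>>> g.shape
(2, 2, 37)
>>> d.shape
(2, 2, 2, 37)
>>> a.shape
(37, 2)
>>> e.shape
(2, 37)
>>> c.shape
(2, 5)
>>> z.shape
(5,)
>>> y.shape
(2, 29)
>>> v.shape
(31, 5)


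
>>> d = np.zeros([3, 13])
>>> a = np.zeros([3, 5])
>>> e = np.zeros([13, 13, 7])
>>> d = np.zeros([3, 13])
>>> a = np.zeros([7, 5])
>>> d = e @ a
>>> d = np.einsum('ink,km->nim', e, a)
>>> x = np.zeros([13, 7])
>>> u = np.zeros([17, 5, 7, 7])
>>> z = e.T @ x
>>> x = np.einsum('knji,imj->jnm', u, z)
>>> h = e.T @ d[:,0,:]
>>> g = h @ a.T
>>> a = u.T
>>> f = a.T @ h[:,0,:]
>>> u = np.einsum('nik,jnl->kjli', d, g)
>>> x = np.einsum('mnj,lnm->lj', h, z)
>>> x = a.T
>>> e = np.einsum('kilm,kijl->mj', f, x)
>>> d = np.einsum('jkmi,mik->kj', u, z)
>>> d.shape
(7, 5)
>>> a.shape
(7, 7, 5, 17)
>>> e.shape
(5, 7)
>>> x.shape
(17, 5, 7, 7)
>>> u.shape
(5, 7, 7, 13)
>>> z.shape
(7, 13, 7)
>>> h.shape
(7, 13, 5)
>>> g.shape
(7, 13, 7)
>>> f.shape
(17, 5, 7, 5)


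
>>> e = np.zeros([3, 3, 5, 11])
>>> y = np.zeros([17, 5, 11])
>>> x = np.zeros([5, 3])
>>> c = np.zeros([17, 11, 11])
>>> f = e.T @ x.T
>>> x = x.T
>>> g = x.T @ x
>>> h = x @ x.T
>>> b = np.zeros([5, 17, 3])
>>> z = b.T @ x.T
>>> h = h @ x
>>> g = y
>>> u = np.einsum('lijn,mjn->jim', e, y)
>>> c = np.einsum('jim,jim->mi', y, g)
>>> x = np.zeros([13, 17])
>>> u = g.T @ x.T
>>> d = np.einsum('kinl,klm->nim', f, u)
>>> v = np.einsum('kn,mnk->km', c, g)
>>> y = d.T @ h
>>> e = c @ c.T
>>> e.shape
(11, 11)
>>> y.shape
(13, 5, 5)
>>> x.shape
(13, 17)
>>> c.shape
(11, 5)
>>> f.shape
(11, 5, 3, 5)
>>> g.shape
(17, 5, 11)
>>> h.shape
(3, 5)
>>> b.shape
(5, 17, 3)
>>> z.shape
(3, 17, 3)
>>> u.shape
(11, 5, 13)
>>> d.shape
(3, 5, 13)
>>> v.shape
(11, 17)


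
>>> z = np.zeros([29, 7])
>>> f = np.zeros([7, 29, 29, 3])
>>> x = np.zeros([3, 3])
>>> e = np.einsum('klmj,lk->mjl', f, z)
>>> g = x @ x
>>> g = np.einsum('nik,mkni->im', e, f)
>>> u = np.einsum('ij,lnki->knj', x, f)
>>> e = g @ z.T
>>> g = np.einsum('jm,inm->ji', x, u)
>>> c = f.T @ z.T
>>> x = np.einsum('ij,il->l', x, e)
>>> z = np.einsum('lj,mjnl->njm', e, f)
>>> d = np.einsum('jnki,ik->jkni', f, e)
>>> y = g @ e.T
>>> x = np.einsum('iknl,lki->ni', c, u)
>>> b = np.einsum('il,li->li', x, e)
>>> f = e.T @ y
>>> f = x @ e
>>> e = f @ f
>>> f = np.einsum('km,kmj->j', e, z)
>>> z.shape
(29, 29, 7)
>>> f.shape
(7,)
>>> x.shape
(29, 3)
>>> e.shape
(29, 29)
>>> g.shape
(3, 29)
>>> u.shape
(29, 29, 3)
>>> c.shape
(3, 29, 29, 29)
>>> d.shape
(7, 29, 29, 3)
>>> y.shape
(3, 3)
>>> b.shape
(3, 29)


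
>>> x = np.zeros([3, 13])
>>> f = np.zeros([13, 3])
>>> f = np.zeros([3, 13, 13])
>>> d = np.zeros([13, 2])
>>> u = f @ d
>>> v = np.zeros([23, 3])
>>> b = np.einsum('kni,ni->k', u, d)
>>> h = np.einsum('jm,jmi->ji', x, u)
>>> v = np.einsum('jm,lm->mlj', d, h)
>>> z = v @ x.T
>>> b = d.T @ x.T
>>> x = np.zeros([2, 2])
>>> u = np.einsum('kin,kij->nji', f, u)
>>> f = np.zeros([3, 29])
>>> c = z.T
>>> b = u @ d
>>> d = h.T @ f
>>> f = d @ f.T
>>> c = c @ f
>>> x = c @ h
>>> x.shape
(3, 3, 2)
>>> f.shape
(2, 3)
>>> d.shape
(2, 29)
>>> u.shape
(13, 2, 13)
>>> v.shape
(2, 3, 13)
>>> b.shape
(13, 2, 2)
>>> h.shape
(3, 2)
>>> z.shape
(2, 3, 3)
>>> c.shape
(3, 3, 3)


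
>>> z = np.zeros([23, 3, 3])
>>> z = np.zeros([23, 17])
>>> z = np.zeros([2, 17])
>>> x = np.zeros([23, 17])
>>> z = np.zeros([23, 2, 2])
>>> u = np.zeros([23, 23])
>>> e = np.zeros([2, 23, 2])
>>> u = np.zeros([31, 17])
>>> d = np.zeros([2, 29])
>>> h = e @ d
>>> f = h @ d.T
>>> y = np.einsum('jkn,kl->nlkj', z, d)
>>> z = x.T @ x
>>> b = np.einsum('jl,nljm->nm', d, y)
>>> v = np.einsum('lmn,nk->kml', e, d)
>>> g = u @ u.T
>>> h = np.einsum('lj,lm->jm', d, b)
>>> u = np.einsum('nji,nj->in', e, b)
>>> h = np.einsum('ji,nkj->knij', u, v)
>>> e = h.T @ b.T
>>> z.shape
(17, 17)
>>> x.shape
(23, 17)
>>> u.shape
(2, 2)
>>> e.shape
(2, 2, 29, 2)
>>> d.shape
(2, 29)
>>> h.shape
(23, 29, 2, 2)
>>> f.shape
(2, 23, 2)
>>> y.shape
(2, 29, 2, 23)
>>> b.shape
(2, 23)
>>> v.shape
(29, 23, 2)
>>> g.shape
(31, 31)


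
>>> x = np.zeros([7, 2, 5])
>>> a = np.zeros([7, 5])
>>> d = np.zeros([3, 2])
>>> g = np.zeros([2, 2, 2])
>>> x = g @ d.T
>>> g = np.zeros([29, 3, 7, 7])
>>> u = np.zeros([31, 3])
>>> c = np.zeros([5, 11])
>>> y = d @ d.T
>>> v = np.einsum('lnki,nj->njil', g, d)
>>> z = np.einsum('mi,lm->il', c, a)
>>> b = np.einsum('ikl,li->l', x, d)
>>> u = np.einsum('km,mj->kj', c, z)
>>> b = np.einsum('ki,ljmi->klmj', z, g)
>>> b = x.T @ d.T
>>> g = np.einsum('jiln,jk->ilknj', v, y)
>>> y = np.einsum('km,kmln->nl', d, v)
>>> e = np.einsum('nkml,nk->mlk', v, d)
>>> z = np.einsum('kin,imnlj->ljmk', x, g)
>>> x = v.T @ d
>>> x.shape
(29, 7, 2, 2)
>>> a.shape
(7, 5)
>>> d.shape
(3, 2)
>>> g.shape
(2, 7, 3, 29, 3)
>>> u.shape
(5, 7)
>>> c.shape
(5, 11)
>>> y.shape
(29, 7)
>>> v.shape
(3, 2, 7, 29)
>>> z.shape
(29, 3, 7, 2)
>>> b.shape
(3, 2, 3)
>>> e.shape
(7, 29, 2)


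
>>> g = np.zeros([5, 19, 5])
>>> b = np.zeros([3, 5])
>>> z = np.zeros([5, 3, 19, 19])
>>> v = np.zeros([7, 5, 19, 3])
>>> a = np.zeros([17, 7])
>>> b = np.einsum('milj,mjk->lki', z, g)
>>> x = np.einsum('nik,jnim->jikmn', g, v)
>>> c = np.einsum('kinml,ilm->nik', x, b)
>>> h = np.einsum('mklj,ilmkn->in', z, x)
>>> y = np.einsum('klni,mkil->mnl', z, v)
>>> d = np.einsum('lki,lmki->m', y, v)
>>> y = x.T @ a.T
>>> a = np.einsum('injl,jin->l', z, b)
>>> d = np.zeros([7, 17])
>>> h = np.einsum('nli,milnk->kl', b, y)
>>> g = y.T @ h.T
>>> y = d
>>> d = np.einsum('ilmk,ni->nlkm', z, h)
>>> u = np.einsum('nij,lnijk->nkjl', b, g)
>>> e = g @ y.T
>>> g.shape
(17, 19, 5, 3, 17)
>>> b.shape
(19, 5, 3)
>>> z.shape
(5, 3, 19, 19)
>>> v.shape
(7, 5, 19, 3)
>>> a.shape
(19,)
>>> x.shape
(7, 19, 5, 3, 5)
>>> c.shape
(5, 19, 7)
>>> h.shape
(17, 5)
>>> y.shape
(7, 17)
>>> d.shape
(17, 3, 19, 19)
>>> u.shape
(19, 17, 3, 17)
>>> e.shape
(17, 19, 5, 3, 7)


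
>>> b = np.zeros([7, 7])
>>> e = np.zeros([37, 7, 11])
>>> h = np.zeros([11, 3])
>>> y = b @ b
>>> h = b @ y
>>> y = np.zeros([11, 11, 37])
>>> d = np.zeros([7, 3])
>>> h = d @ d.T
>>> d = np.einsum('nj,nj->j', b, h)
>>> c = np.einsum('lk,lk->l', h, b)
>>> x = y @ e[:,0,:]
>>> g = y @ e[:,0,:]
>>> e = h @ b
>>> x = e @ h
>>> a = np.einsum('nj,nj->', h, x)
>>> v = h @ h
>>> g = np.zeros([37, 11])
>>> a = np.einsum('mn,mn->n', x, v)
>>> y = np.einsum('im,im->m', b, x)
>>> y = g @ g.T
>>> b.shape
(7, 7)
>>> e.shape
(7, 7)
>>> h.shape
(7, 7)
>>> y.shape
(37, 37)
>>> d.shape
(7,)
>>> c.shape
(7,)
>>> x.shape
(7, 7)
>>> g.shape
(37, 11)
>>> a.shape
(7,)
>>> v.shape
(7, 7)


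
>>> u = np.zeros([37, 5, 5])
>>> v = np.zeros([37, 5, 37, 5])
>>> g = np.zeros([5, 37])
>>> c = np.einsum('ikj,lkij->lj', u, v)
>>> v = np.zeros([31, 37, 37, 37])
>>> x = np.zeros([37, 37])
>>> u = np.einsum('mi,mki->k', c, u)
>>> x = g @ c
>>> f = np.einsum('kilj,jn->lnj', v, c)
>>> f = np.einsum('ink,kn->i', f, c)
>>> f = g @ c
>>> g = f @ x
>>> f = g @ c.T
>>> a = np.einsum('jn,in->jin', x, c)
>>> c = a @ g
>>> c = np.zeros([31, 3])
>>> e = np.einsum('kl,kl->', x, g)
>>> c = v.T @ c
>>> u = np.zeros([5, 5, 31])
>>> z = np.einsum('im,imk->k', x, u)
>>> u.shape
(5, 5, 31)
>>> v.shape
(31, 37, 37, 37)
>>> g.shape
(5, 5)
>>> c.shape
(37, 37, 37, 3)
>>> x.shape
(5, 5)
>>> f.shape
(5, 37)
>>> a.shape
(5, 37, 5)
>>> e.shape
()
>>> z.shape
(31,)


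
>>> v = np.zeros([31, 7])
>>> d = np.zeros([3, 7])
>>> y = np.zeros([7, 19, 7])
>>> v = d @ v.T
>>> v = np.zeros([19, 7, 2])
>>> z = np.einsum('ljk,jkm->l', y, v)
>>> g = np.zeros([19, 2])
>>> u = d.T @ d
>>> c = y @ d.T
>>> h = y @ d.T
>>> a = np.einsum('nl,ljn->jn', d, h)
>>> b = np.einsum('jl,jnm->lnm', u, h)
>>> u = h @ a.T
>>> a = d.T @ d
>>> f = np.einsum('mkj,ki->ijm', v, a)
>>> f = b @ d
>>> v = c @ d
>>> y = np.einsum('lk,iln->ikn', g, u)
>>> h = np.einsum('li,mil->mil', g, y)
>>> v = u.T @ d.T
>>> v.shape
(19, 19, 3)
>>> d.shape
(3, 7)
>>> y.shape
(7, 2, 19)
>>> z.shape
(7,)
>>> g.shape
(19, 2)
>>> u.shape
(7, 19, 19)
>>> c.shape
(7, 19, 3)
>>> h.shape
(7, 2, 19)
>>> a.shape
(7, 7)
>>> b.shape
(7, 19, 3)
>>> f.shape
(7, 19, 7)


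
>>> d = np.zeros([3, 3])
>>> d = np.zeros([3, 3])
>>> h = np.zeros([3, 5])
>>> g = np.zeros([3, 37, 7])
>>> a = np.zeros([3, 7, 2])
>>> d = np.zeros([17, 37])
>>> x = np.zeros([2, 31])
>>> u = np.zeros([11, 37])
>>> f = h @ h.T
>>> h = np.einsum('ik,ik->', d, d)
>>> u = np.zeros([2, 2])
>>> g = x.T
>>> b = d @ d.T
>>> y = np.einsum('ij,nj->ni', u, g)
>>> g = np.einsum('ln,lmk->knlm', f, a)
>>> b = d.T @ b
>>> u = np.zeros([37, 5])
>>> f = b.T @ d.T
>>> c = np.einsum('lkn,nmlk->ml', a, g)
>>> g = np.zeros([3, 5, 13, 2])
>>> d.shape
(17, 37)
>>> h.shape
()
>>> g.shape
(3, 5, 13, 2)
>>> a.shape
(3, 7, 2)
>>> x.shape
(2, 31)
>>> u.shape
(37, 5)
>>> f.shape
(17, 17)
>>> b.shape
(37, 17)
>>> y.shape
(31, 2)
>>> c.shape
(3, 3)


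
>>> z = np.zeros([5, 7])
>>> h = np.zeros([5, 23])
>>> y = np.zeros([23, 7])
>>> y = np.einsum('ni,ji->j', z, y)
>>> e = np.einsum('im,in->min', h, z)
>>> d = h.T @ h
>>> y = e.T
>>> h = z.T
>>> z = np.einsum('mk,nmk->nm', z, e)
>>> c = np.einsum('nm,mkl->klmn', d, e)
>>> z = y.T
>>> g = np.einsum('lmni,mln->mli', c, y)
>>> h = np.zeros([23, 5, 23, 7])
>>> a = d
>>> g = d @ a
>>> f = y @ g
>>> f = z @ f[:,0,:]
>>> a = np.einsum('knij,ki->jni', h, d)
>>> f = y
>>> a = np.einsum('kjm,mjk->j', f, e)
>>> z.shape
(23, 5, 7)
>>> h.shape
(23, 5, 23, 7)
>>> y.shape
(7, 5, 23)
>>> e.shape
(23, 5, 7)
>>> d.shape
(23, 23)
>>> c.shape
(5, 7, 23, 23)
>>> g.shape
(23, 23)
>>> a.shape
(5,)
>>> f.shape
(7, 5, 23)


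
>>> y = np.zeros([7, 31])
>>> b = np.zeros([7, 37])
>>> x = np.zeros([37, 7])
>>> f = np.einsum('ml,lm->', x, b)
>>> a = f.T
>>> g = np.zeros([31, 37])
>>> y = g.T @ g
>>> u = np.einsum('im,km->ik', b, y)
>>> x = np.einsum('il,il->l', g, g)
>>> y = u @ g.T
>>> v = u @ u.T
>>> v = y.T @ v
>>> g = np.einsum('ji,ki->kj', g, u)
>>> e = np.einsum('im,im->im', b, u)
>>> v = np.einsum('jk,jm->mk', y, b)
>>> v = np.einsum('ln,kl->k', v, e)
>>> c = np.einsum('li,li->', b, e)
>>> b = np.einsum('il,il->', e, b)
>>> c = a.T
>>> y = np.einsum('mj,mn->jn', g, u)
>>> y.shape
(31, 37)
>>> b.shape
()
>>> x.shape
(37,)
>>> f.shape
()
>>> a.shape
()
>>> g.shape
(7, 31)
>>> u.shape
(7, 37)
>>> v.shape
(7,)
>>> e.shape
(7, 37)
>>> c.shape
()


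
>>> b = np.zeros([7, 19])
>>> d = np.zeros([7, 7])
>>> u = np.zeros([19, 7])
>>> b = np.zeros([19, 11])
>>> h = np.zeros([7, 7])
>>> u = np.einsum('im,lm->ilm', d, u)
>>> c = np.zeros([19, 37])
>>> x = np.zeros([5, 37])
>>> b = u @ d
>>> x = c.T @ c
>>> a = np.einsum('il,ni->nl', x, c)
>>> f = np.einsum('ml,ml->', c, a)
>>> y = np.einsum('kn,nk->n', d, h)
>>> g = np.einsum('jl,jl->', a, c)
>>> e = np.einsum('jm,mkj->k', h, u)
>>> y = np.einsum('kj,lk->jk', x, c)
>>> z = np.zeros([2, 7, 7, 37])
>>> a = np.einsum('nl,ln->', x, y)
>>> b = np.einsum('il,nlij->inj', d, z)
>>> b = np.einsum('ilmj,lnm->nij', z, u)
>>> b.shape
(19, 2, 37)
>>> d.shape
(7, 7)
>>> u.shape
(7, 19, 7)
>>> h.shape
(7, 7)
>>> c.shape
(19, 37)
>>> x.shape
(37, 37)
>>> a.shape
()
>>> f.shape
()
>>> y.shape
(37, 37)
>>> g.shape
()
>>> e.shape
(19,)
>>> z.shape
(2, 7, 7, 37)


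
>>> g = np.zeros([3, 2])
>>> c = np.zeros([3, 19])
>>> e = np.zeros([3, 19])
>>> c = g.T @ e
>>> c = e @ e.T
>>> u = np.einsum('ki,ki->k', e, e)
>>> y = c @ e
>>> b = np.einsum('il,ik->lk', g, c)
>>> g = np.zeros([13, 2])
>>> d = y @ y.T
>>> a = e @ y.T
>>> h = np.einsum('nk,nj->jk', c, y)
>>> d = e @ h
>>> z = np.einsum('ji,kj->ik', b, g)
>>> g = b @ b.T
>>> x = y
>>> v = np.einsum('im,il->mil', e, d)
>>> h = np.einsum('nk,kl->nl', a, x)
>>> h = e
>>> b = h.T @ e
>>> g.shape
(2, 2)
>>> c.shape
(3, 3)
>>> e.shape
(3, 19)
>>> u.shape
(3,)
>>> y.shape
(3, 19)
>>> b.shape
(19, 19)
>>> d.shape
(3, 3)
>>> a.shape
(3, 3)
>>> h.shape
(3, 19)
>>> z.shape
(3, 13)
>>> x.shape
(3, 19)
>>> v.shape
(19, 3, 3)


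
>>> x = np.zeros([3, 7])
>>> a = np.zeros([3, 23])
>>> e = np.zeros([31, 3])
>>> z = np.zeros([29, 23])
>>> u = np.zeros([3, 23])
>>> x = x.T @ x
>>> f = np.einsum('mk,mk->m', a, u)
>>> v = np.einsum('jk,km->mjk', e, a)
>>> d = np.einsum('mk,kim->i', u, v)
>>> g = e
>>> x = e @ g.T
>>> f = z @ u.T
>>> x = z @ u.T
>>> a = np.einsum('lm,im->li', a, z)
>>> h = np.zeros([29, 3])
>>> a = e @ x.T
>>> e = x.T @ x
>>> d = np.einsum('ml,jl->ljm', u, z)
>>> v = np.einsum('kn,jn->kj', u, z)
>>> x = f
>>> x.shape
(29, 3)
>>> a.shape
(31, 29)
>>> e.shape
(3, 3)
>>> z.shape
(29, 23)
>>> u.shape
(3, 23)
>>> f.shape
(29, 3)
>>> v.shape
(3, 29)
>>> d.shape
(23, 29, 3)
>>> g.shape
(31, 3)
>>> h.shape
(29, 3)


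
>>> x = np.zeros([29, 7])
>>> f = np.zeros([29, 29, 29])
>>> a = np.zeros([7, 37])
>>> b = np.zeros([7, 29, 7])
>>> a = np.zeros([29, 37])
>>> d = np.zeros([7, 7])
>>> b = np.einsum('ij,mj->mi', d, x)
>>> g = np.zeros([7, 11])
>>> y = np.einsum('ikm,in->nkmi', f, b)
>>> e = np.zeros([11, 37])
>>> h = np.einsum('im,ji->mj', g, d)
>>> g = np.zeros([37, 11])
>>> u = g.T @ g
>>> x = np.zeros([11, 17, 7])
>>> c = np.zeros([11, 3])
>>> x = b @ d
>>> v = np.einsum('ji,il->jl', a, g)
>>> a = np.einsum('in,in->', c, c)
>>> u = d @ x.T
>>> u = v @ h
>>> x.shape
(29, 7)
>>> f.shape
(29, 29, 29)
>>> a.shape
()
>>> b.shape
(29, 7)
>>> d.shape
(7, 7)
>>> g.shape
(37, 11)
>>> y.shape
(7, 29, 29, 29)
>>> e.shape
(11, 37)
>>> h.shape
(11, 7)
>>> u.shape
(29, 7)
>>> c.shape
(11, 3)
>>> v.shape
(29, 11)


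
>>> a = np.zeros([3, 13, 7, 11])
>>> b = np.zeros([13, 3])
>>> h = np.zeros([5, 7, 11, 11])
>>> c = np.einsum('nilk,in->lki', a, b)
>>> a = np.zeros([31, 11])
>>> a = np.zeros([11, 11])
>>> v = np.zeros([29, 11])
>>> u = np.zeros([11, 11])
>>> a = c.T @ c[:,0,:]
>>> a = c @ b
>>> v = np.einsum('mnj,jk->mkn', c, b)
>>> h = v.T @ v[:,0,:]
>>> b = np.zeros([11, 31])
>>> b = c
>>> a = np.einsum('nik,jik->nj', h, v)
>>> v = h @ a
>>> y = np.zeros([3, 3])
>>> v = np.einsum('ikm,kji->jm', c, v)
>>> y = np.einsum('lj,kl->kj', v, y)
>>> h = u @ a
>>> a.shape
(11, 7)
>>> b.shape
(7, 11, 13)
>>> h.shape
(11, 7)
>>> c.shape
(7, 11, 13)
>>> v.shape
(3, 13)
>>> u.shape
(11, 11)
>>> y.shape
(3, 13)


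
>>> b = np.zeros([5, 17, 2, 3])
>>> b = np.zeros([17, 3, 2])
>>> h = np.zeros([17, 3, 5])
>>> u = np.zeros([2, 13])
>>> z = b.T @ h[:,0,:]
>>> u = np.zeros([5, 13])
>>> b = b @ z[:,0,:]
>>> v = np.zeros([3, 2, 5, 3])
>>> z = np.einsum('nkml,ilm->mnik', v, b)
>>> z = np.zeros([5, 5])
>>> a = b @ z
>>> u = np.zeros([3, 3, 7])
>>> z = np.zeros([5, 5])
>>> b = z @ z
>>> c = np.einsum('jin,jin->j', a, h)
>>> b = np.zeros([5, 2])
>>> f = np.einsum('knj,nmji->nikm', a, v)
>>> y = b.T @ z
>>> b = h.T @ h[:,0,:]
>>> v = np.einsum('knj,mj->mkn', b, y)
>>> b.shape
(5, 3, 5)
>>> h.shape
(17, 3, 5)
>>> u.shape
(3, 3, 7)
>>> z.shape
(5, 5)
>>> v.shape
(2, 5, 3)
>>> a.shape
(17, 3, 5)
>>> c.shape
(17,)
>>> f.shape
(3, 3, 17, 2)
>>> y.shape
(2, 5)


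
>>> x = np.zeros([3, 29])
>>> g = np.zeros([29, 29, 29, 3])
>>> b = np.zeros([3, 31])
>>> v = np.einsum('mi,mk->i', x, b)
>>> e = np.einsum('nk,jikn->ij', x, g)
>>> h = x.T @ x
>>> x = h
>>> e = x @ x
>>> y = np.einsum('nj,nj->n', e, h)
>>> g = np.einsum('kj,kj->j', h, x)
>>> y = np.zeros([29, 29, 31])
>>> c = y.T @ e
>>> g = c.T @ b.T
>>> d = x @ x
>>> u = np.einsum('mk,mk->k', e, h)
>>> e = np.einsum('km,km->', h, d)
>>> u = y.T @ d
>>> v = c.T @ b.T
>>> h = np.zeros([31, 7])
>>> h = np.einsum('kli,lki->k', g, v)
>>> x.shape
(29, 29)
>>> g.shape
(29, 29, 3)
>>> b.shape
(3, 31)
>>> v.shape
(29, 29, 3)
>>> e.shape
()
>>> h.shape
(29,)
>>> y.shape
(29, 29, 31)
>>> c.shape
(31, 29, 29)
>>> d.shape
(29, 29)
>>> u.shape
(31, 29, 29)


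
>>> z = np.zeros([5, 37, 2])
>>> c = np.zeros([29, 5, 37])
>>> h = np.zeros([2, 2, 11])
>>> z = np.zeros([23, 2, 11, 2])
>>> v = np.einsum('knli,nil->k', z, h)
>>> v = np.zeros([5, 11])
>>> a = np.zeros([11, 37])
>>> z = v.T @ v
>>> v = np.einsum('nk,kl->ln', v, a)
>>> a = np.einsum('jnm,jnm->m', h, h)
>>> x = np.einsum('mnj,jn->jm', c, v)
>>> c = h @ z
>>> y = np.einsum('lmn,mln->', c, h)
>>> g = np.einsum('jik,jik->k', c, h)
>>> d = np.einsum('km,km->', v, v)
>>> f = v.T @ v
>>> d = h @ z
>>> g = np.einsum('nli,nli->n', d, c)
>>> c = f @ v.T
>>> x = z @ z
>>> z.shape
(11, 11)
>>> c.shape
(5, 37)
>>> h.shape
(2, 2, 11)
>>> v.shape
(37, 5)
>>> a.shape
(11,)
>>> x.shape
(11, 11)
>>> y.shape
()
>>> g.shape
(2,)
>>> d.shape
(2, 2, 11)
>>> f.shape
(5, 5)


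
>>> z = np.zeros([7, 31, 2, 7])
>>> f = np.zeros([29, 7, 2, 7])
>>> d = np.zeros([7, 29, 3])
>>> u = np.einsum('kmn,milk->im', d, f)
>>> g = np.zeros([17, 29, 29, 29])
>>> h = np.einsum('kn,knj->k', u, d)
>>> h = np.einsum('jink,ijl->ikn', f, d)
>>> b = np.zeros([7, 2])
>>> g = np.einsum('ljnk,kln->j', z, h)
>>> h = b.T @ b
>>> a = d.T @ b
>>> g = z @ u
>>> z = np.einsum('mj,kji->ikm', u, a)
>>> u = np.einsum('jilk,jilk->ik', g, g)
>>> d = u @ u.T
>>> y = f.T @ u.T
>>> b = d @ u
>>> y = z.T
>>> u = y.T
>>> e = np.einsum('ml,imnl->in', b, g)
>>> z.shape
(2, 3, 7)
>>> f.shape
(29, 7, 2, 7)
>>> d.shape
(31, 31)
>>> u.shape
(2, 3, 7)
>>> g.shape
(7, 31, 2, 29)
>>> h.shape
(2, 2)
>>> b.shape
(31, 29)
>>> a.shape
(3, 29, 2)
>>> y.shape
(7, 3, 2)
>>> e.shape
(7, 2)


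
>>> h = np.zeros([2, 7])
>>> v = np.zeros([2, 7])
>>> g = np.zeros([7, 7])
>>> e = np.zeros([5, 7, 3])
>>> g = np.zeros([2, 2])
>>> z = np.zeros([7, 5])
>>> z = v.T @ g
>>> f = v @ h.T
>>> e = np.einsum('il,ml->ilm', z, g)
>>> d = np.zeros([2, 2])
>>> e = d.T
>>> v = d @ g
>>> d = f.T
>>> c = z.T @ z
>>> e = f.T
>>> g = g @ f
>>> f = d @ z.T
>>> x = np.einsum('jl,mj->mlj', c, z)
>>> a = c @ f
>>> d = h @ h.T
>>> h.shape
(2, 7)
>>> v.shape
(2, 2)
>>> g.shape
(2, 2)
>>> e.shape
(2, 2)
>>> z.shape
(7, 2)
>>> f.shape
(2, 7)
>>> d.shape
(2, 2)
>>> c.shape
(2, 2)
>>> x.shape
(7, 2, 2)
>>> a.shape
(2, 7)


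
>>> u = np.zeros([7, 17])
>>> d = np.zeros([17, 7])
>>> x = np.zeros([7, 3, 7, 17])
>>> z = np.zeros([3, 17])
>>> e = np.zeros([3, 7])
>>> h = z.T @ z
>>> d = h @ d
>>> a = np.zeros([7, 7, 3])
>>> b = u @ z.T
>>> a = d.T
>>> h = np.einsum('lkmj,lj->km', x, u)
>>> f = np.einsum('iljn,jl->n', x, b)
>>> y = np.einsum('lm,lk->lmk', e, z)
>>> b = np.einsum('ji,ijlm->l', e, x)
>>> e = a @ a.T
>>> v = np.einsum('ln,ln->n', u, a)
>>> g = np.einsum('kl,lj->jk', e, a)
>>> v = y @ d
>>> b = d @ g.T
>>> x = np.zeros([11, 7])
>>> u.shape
(7, 17)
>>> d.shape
(17, 7)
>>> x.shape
(11, 7)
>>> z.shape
(3, 17)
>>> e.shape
(7, 7)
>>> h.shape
(3, 7)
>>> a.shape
(7, 17)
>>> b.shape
(17, 17)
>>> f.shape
(17,)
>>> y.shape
(3, 7, 17)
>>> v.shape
(3, 7, 7)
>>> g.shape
(17, 7)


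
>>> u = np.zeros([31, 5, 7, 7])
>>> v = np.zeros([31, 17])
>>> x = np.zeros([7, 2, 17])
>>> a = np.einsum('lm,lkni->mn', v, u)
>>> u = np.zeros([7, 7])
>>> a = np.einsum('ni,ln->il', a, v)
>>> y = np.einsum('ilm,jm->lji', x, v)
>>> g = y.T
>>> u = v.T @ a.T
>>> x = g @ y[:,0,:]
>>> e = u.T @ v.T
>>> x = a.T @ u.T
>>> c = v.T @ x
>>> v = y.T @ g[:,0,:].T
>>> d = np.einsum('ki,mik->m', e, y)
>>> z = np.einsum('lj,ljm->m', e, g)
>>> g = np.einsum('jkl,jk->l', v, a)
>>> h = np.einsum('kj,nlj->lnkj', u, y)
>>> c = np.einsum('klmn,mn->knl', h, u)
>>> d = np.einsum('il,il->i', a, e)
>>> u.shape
(17, 7)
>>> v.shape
(7, 31, 7)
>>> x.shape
(31, 17)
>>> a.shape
(7, 31)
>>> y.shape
(2, 31, 7)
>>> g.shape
(7,)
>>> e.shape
(7, 31)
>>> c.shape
(31, 7, 2)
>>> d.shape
(7,)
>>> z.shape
(2,)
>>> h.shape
(31, 2, 17, 7)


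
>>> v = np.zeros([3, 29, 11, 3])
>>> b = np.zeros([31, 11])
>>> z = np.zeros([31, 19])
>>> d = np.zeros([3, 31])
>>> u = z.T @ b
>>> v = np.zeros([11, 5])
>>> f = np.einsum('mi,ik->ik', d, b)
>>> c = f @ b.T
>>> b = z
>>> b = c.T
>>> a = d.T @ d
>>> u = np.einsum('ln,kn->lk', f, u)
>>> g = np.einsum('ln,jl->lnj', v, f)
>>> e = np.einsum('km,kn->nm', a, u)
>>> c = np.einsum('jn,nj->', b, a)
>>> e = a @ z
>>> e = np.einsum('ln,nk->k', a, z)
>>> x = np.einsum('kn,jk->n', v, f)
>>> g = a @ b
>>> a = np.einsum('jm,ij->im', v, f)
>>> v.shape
(11, 5)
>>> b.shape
(31, 31)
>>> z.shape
(31, 19)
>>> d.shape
(3, 31)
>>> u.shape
(31, 19)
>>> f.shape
(31, 11)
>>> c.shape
()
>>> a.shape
(31, 5)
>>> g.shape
(31, 31)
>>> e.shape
(19,)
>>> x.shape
(5,)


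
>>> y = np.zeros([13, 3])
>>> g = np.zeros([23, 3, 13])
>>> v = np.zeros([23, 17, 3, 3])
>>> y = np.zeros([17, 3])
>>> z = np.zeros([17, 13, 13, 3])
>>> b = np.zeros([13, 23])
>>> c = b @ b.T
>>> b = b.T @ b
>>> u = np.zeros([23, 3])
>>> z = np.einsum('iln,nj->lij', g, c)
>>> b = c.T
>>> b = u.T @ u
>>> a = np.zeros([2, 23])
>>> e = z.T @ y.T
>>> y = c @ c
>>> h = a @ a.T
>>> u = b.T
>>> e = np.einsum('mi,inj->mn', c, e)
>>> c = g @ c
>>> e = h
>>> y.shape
(13, 13)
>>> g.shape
(23, 3, 13)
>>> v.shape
(23, 17, 3, 3)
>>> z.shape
(3, 23, 13)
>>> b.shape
(3, 3)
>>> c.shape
(23, 3, 13)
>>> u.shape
(3, 3)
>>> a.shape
(2, 23)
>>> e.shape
(2, 2)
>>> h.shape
(2, 2)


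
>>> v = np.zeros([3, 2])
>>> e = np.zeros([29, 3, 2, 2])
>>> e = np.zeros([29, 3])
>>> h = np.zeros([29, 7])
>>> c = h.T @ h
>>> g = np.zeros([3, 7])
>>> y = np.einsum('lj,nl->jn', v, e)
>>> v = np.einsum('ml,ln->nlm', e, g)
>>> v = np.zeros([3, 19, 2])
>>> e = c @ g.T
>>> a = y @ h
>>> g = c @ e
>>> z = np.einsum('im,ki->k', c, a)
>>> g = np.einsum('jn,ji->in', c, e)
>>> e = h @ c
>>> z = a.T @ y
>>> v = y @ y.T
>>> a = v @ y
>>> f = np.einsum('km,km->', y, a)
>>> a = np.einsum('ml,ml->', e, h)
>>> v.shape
(2, 2)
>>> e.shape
(29, 7)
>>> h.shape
(29, 7)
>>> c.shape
(7, 7)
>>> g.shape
(3, 7)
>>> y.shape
(2, 29)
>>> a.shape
()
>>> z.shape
(7, 29)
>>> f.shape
()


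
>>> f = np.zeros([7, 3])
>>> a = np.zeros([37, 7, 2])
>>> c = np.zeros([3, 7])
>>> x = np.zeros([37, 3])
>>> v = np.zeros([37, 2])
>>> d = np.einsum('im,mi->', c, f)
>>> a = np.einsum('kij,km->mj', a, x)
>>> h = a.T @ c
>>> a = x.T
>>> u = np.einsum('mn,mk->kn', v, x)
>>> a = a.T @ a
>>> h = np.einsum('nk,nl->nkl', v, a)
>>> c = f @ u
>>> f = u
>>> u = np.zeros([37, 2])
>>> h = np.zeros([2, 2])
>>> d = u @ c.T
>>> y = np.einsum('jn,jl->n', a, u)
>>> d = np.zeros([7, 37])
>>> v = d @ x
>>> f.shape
(3, 2)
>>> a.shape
(37, 37)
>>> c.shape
(7, 2)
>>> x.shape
(37, 3)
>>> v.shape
(7, 3)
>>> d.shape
(7, 37)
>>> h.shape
(2, 2)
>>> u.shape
(37, 2)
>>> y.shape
(37,)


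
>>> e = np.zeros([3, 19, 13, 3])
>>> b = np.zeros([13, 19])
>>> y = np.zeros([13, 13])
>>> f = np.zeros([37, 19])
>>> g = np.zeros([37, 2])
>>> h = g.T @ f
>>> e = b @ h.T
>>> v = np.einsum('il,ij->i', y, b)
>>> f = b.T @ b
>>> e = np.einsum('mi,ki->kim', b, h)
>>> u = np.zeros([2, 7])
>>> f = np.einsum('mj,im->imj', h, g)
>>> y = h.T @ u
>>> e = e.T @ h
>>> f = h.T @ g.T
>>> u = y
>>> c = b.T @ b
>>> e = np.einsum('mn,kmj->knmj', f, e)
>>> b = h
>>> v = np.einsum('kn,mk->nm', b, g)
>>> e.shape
(13, 37, 19, 19)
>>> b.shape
(2, 19)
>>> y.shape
(19, 7)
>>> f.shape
(19, 37)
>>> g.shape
(37, 2)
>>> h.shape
(2, 19)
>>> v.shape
(19, 37)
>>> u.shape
(19, 7)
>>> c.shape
(19, 19)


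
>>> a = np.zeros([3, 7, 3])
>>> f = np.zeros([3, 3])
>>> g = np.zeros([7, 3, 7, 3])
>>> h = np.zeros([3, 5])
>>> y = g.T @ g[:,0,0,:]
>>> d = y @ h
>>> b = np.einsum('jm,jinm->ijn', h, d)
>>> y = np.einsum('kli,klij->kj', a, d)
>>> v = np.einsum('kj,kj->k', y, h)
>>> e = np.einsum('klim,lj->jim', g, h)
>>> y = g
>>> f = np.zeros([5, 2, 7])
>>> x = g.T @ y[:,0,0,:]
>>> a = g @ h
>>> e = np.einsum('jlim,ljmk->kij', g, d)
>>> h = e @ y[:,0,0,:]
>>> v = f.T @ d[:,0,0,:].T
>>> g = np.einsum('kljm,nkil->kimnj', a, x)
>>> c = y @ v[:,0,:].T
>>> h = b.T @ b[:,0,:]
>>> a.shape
(7, 3, 7, 5)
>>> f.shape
(5, 2, 7)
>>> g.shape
(7, 3, 5, 3, 7)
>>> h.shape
(3, 3, 3)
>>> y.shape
(7, 3, 7, 3)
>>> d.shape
(3, 7, 3, 5)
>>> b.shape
(7, 3, 3)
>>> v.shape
(7, 2, 3)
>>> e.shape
(5, 7, 7)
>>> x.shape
(3, 7, 3, 3)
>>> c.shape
(7, 3, 7, 7)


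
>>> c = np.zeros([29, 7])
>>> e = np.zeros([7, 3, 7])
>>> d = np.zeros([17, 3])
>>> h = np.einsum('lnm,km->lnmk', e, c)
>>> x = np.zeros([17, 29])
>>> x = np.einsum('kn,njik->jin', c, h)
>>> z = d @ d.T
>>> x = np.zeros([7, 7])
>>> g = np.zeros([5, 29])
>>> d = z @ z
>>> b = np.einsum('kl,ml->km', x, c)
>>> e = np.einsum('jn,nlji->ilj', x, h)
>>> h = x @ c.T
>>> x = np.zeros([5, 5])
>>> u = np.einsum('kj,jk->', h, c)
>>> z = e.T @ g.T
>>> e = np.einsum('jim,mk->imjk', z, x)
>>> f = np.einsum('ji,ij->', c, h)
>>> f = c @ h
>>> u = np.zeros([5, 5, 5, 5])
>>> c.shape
(29, 7)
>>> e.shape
(3, 5, 7, 5)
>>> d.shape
(17, 17)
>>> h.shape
(7, 29)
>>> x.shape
(5, 5)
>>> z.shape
(7, 3, 5)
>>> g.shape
(5, 29)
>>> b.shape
(7, 29)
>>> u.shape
(5, 5, 5, 5)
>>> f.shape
(29, 29)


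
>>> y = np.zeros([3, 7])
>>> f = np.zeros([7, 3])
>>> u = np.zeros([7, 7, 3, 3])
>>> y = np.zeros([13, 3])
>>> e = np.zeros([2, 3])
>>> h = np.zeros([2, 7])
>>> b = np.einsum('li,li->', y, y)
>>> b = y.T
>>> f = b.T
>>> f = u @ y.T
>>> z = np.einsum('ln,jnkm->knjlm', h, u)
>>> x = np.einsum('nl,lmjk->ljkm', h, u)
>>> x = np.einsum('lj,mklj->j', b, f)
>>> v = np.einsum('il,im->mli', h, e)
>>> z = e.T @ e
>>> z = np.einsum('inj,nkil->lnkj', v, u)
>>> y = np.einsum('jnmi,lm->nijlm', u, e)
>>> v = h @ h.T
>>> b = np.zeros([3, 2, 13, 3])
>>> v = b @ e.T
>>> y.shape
(7, 3, 7, 2, 3)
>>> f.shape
(7, 7, 3, 13)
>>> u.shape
(7, 7, 3, 3)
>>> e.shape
(2, 3)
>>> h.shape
(2, 7)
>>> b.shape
(3, 2, 13, 3)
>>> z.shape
(3, 7, 7, 2)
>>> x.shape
(13,)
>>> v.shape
(3, 2, 13, 2)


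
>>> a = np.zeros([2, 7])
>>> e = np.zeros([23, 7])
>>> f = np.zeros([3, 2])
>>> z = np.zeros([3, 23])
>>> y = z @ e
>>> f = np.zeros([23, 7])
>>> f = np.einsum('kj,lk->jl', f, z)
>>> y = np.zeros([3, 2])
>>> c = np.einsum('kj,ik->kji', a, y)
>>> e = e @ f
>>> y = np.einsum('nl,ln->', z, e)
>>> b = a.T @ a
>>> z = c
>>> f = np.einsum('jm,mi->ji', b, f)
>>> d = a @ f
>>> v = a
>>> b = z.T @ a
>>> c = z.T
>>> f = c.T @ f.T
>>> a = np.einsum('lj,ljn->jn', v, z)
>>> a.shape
(7, 3)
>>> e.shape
(23, 3)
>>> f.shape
(2, 7, 7)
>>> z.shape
(2, 7, 3)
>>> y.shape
()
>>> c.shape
(3, 7, 2)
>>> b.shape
(3, 7, 7)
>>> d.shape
(2, 3)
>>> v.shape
(2, 7)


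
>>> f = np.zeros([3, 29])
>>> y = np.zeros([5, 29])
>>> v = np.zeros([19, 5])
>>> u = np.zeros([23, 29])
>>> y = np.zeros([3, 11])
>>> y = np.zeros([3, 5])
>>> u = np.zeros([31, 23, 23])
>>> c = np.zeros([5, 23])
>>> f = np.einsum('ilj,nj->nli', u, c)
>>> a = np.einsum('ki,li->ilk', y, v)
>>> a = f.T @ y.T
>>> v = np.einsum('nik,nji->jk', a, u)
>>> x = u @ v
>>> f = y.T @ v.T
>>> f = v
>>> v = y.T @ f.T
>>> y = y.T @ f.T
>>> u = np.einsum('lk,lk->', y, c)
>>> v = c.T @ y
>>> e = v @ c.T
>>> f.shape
(23, 3)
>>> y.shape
(5, 23)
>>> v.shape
(23, 23)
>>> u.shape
()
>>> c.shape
(5, 23)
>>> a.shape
(31, 23, 3)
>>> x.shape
(31, 23, 3)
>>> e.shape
(23, 5)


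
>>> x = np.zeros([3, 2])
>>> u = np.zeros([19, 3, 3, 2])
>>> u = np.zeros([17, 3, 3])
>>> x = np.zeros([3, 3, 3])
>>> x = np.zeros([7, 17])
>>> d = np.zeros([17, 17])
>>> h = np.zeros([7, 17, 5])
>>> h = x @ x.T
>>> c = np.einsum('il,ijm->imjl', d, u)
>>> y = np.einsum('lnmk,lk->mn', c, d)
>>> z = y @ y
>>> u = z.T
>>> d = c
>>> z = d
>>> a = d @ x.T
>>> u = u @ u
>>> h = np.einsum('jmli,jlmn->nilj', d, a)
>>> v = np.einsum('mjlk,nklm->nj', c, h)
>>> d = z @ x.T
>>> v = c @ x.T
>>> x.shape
(7, 17)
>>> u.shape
(3, 3)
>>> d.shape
(17, 3, 3, 7)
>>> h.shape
(7, 17, 3, 17)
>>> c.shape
(17, 3, 3, 17)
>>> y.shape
(3, 3)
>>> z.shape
(17, 3, 3, 17)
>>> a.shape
(17, 3, 3, 7)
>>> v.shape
(17, 3, 3, 7)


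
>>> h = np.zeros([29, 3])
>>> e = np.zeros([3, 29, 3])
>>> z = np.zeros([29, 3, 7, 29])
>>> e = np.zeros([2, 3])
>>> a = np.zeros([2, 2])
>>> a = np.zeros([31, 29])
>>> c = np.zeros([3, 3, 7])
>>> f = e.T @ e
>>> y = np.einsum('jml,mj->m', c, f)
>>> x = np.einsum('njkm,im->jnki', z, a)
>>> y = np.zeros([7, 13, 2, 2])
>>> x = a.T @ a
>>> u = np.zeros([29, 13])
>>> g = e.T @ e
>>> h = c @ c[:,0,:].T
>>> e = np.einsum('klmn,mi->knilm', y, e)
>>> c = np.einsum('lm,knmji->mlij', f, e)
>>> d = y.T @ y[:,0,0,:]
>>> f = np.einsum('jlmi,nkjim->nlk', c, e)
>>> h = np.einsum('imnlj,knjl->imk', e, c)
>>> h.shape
(7, 2, 3)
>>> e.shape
(7, 2, 3, 13, 2)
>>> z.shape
(29, 3, 7, 29)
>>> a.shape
(31, 29)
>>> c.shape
(3, 3, 2, 13)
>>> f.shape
(7, 3, 2)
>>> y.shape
(7, 13, 2, 2)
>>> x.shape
(29, 29)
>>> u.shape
(29, 13)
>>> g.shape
(3, 3)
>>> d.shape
(2, 2, 13, 2)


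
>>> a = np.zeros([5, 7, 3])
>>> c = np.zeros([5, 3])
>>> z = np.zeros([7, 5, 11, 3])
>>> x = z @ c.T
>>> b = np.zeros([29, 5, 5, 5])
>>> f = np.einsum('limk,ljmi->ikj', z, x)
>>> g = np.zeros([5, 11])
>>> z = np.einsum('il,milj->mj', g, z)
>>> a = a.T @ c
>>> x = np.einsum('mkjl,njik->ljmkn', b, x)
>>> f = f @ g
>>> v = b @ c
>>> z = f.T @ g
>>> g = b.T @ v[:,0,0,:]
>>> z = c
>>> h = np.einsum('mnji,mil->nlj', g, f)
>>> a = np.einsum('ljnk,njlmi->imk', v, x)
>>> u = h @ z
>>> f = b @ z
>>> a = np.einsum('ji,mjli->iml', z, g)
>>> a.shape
(3, 5, 5)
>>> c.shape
(5, 3)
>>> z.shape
(5, 3)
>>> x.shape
(5, 5, 29, 5, 7)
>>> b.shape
(29, 5, 5, 5)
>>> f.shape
(29, 5, 5, 3)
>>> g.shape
(5, 5, 5, 3)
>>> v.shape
(29, 5, 5, 3)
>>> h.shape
(5, 11, 5)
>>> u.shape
(5, 11, 3)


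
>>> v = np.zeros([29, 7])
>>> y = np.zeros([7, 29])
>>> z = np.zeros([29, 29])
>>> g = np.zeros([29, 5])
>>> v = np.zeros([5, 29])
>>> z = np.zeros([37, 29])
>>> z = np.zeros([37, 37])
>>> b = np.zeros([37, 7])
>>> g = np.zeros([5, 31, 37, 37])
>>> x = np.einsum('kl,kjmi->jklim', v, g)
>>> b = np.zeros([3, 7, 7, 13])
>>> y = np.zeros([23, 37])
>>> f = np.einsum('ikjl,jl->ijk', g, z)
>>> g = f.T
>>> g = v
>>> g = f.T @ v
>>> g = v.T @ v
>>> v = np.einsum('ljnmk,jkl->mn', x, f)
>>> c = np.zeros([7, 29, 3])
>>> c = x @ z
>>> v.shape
(37, 29)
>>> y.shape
(23, 37)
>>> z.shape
(37, 37)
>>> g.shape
(29, 29)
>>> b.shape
(3, 7, 7, 13)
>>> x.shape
(31, 5, 29, 37, 37)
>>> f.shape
(5, 37, 31)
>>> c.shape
(31, 5, 29, 37, 37)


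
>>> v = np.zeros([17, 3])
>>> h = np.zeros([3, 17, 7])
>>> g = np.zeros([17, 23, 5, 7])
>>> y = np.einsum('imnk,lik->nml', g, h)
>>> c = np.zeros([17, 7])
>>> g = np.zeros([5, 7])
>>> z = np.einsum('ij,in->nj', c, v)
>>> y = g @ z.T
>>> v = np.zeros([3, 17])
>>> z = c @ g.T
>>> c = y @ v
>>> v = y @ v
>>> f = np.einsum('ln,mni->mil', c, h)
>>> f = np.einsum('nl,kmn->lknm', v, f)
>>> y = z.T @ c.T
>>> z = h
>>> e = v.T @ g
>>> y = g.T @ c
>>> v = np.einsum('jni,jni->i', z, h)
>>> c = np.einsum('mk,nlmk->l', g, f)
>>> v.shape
(7,)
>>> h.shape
(3, 17, 7)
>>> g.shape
(5, 7)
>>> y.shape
(7, 17)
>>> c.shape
(3,)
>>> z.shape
(3, 17, 7)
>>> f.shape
(17, 3, 5, 7)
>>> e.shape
(17, 7)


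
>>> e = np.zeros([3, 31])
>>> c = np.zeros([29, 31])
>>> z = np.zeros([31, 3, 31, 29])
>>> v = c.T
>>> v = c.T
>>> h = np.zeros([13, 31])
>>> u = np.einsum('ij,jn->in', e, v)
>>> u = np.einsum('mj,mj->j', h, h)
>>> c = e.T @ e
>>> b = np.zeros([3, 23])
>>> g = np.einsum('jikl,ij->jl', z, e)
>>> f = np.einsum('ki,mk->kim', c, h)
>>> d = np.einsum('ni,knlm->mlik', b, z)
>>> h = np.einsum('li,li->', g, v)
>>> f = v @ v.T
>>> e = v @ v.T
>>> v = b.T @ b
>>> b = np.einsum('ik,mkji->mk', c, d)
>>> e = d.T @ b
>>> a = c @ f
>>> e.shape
(31, 23, 31, 31)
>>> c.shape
(31, 31)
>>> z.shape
(31, 3, 31, 29)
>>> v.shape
(23, 23)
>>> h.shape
()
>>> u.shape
(31,)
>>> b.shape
(29, 31)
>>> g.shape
(31, 29)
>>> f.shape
(31, 31)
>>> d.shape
(29, 31, 23, 31)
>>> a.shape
(31, 31)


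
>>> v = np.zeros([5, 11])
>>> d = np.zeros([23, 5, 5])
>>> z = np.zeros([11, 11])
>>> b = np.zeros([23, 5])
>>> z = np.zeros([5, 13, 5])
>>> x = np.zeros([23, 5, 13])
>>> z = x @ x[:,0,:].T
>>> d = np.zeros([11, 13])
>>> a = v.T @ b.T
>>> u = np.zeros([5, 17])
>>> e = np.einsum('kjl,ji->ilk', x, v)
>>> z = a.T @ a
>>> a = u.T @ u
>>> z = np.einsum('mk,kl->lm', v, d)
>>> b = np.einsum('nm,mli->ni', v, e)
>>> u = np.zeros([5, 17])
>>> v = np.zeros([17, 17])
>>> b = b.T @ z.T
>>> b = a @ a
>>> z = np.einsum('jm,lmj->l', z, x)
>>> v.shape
(17, 17)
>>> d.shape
(11, 13)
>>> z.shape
(23,)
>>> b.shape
(17, 17)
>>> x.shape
(23, 5, 13)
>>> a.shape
(17, 17)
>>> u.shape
(5, 17)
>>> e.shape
(11, 13, 23)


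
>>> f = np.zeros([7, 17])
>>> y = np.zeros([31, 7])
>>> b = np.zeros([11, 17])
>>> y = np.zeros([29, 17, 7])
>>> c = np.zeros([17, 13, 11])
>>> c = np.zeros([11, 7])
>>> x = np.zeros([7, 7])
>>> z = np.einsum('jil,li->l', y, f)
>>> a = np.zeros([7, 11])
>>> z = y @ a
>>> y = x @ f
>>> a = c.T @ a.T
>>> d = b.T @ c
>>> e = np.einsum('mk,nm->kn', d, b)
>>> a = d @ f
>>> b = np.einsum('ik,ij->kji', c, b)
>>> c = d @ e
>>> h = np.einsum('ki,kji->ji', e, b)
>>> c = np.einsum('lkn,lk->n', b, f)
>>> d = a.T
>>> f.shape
(7, 17)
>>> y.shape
(7, 17)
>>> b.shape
(7, 17, 11)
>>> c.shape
(11,)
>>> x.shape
(7, 7)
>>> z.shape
(29, 17, 11)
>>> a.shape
(17, 17)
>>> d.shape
(17, 17)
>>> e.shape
(7, 11)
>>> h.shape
(17, 11)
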